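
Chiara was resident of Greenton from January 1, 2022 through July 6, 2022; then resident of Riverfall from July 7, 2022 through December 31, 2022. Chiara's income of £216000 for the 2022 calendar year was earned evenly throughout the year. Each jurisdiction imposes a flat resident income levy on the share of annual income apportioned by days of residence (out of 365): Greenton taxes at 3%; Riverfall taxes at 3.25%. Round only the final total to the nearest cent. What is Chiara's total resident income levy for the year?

Greenton, January 1 – July 6, 2022: 187 days → £216000 × 3% × 187/365 = £3319.8904
Riverfall, July 7 – December 31, 2022: 178 days → £216000 × 3.25% × 178/365 = £3423.4521
Total = £6743.3425

£6743.34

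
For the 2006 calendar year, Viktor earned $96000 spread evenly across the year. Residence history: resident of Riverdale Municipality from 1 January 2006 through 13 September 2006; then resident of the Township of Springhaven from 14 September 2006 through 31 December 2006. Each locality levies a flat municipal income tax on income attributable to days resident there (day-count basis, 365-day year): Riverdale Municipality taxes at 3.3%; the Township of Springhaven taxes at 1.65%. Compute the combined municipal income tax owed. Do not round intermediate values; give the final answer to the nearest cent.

$2694.97

Riverdale Municipality, 1 January – 13 September 2006: 256 days → $96000 × 3.3% × 256/365 = $2221.9397
The Township of Springhaven, 14 September – 31 December 2006: 109 days → $96000 × 1.65% × 109/365 = $473.0301
Total = $2694.9699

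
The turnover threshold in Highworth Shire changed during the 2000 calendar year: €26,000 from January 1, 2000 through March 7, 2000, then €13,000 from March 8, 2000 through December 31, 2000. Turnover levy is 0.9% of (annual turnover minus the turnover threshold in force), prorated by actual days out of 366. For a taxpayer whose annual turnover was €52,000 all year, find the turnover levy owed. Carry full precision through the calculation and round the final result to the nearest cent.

January 1 – March 7, 2000: 67 days, exemption €26,000 → (€52,000 − €26,000) × 0.9% × 67/366 = €42.8361
March 8 – December 31, 2000: 299 days, exemption €13,000 → (€52,000 − €13,000) × 0.9% × 299/366 = €286.7459
Total = €329.5820

€329.58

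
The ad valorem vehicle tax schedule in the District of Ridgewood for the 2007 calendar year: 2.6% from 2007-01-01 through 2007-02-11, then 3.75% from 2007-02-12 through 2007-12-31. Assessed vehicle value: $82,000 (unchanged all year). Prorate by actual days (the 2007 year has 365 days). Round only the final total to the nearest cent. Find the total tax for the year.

2007-01-01 to 2007-02-11: 42 days at 2.6% → $82,000 × 2.6% × 42/365 = $245.3260
2007-02-12 to 2007-12-31: 323 days at 3.75% → $82,000 × 3.75% × 323/365 = $2,721.1644
Total = $2,966.4904

$2,966.49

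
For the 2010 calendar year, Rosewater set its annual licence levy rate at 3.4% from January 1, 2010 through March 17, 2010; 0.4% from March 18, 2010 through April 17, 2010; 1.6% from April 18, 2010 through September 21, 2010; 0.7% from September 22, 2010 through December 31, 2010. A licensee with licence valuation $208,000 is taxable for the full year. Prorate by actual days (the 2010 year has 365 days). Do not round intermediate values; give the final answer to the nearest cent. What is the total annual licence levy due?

$3,377.58

January 1 – March 17, 2010: 76 days at 3.4% → $208,000 × 3.4% × 76/365 = $1,472.5260
March 18 – April 17, 2010: 31 days at 0.4% → $208,000 × 0.4% × 31/365 = $70.6630
April 18 – September 21, 2010: 157 days at 1.6% → $208,000 × 1.6% × 157/365 = $1,431.4959
September 22 – December 31, 2010: 101 days at 0.7% → $208,000 × 0.7% × 101/365 = $402.8932
Total = $3,377.5781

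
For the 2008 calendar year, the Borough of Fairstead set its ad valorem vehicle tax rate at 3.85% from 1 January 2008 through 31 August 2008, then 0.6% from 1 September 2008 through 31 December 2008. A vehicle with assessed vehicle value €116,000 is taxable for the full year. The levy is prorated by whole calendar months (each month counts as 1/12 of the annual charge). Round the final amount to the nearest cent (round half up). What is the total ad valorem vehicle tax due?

€3,209.33

1 January – 31 August 2008: 8 months at 3.85% → €116,000 × 3.85% × 8/12 = €2,977.3333
1 September – 31 December 2008: 4 months at 0.6% → €116,000 × 0.6% × 4/12 = €232.0000
Total = €3,209.3333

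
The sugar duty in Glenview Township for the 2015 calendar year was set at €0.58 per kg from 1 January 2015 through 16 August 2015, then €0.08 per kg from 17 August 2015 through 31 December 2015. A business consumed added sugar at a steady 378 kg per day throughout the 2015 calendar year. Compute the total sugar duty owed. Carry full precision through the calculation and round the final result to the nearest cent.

€54,129.60

1 January – 16 August 2015: 228 days × 378 kg/day = 86,184 kg at €0.58/kg → €49,986.72
17 August – 31 December 2015: 137 days × 378 kg/day = 51,786 kg at €0.08/kg → €4,142.88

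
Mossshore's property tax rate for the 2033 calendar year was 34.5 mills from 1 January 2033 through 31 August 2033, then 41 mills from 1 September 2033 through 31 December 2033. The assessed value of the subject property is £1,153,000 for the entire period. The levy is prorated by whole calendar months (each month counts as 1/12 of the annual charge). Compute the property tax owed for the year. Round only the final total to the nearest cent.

1 January – 31 August 2033: 8 months at 34.5 mills → £1,153,000 × 3.45% × 8/12 = £26,519.0000
1 September – 31 December 2033: 4 months at 41 mills → £1,153,000 × 4.1% × 4/12 = £15,757.6667
Total = £42,276.6667

£42,276.67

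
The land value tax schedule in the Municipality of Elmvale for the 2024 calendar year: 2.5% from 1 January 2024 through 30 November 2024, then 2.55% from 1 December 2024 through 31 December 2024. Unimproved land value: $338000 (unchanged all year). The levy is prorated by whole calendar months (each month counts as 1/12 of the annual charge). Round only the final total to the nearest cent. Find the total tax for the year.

$8464.08

1 January – 30 November 2024: 11 months at 2.5% → $338000 × 2.5% × 11/12 = $7745.8333
1 December – 31 December 2024: 1 month at 2.55% → $338000 × 2.55% × 1/12 = $718.2500
Total = $8464.0833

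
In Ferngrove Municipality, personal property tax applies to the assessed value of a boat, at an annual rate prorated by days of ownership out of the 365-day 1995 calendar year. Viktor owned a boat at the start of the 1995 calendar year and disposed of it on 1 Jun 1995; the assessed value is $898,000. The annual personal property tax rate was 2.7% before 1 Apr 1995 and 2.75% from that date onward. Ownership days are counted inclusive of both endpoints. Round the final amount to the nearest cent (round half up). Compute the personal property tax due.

$10,173.23

1 Jan – 31 Mar 1995: 90 days at 2.7% → $898,000 × 2.7% × 90/365 = $5,978.4658
1 Apr – 1 Jun 1995: 62 days at 2.75% → $898,000 × 2.75% × 62/365 = $4,194.7671
Total = $10,173.2329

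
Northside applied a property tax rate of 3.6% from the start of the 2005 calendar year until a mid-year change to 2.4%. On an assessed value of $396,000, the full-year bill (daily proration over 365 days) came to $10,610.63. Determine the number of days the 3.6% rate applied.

Let d = days at the first rate; then 365 − d days at the second rate.
$396,000 × [3.6%·d + 2.4%·(365−d)] / 365 = $10,610.63
Solving gives d = 85, so the new rate took effect on 27 March 2005.

85 days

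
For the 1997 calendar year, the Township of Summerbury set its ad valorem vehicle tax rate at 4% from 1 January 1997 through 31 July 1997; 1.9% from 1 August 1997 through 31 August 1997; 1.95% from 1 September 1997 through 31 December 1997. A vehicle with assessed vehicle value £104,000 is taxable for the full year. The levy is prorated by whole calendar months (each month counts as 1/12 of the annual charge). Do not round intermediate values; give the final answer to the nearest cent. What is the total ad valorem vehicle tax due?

£3,267.33

1 January – 31 July 1997: 7 months at 4% → £104,000 × 4% × 7/12 = £2,426.6667
1 August – 31 August 1997: 1 month at 1.9% → £104,000 × 1.9% × 1/12 = £164.6667
1 September – 31 December 1997: 4 months at 1.95% → £104,000 × 1.95% × 4/12 = £676.0000
Total = £3,267.3333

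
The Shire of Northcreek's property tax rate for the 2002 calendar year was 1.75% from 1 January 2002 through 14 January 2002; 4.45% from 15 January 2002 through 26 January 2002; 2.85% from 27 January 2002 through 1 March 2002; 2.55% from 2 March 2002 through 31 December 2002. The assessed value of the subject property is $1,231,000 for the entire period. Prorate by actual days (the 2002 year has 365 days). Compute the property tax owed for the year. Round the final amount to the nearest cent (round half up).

1 January – 14 January 2002: 14 days at 1.75% → $1,231,000 × 1.75% × 14/365 = $826.2877
15 January – 26 January 2002: 12 days at 4.45% → $1,231,000 × 4.45% × 12/365 = $1,800.9699
27 January – 1 March 2002: 34 days at 2.85% → $1,231,000 × 2.85% × 34/365 = $3,268.0521
2 March – 31 December 2002: 305 days at 2.55% → $1,231,000 × 2.55% × 305/365 = $26,230.4178
Total = $32,125.7274

$32,125.73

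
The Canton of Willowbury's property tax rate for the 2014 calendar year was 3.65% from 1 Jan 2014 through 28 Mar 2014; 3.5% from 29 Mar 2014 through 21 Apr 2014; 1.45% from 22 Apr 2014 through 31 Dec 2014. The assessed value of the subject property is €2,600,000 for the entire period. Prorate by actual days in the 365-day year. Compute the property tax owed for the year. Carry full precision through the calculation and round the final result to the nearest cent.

1 Jan – 28 Mar 2014: 87 days at 3.65% → €2,600,000 × 3.65% × 87/365 = €22,620.0000
29 Mar – 21 Apr 2014: 24 days at 3.5% → €2,600,000 × 3.5% × 24/365 = €5,983.5616
22 Apr – 31 Dec 2014: 254 days at 1.45% → €2,600,000 × 1.45% × 254/365 = €26,235.0685
Total = €54,838.6301

€54,838.63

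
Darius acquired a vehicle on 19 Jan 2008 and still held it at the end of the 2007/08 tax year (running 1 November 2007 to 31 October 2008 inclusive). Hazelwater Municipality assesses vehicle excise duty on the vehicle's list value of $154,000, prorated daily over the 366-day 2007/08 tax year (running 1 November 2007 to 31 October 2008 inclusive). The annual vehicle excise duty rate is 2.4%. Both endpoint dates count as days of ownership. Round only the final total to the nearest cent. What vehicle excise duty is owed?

Days held (19 Jan – 31 Oct 2008): 287 out of 366
Tax = $154,000 × 2.4% × 287/366 = $2,898.2295

$2,898.23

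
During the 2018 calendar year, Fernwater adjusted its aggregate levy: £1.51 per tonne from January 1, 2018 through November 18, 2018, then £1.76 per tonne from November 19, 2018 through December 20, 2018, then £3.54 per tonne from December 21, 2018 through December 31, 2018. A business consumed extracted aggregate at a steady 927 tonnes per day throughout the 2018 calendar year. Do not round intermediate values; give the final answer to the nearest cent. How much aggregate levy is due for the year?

January 1 – November 18, 2018: 322 days × 927 tonnes/day = 298,494 tonnes at £1.51/tonne → £450,725.94
November 19 – December 20, 2018: 32 days × 927 tonnes/day = 29,664 tonnes at £1.76/tonne → £52,208.64
December 21 – December 31, 2018: 11 days × 927 tonnes/day = 10,197 tonnes at £3.54/tonne → £36,097.38

£539,031.96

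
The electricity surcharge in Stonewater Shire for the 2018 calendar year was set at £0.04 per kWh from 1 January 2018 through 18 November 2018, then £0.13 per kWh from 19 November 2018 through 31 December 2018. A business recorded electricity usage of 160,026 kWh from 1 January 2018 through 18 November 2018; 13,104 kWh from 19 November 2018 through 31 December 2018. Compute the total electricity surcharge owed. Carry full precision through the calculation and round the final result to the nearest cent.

1 January – 18 November 2018: 160,026 kWh at £0.04/kWh → £6,401.04
19 November – 31 December 2018: 13,104 kWh at £0.13/kWh → £1,703.52

£8,104.56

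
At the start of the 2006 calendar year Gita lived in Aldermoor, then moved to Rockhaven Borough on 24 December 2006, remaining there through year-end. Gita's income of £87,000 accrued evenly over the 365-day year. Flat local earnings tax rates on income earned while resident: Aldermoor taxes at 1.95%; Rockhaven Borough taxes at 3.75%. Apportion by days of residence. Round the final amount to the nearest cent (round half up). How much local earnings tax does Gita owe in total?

Aldermoor, 1 January – 23 December 2006: 357 days → £87,000 × 1.95% × 357/365 = £1,659.3164
Rockhaven Borough, 24 December – 31 December 2006: 8 days → £87,000 × 3.75% × 8/365 = £71.5068
Total = £1,730.8233

£1,730.82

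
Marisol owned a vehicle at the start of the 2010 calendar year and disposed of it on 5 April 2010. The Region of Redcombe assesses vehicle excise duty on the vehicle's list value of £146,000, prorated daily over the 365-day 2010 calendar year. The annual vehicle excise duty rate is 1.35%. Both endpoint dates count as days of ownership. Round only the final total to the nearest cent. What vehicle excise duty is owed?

£513.00

Days held (1 January – 5 April 2010): 95 out of 365
Tax = £146,000 × 1.35% × 95/365 = £513.0000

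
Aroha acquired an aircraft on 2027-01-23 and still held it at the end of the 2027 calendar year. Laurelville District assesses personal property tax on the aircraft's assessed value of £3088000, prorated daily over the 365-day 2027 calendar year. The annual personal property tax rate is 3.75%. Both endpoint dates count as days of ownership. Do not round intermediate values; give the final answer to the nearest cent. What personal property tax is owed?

Days held (2027-01-23 to 2027-12-31): 343 out of 365
Tax = £3088000 × 3.75% × 343/365 = £108820.2740

£108820.27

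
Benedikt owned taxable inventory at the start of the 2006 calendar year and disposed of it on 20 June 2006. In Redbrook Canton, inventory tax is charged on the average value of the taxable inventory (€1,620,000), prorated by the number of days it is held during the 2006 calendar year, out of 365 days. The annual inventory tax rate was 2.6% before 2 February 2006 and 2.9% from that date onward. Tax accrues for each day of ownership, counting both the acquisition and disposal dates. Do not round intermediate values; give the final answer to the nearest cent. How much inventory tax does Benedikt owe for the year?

€21,583.73

1 January – 1 February 2006: 32 days at 2.6% → €1,620,000 × 2.6% × 32/365 = €3,692.7123
2 February – 20 June 2006: 139 days at 2.9% → €1,620,000 × 2.9% × 139/365 = €17,891.0137
Total = €21,583.7260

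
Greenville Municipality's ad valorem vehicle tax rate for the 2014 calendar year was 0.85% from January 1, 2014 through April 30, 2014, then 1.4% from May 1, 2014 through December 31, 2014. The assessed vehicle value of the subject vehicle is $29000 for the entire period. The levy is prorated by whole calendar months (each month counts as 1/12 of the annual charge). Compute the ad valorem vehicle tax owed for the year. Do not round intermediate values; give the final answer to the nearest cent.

January 1 – April 30, 2014: 4 months at 0.85% → $29000 × 0.85% × 4/12 = $82.1667
May 1 – December 31, 2014: 8 months at 1.4% → $29000 × 1.4% × 8/12 = $270.6667
Total = $352.8333

$352.83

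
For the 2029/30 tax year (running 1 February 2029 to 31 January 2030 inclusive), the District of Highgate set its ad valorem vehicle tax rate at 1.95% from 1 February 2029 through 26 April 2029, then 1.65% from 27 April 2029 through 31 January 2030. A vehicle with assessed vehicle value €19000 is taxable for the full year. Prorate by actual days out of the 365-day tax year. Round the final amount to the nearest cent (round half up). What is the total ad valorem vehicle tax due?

€326.77

1 February – 26 April 2029: 85 days at 1.95% → €19000 × 1.95% × 85/365 = €86.2808
27 April 2029 – 31 January 2030: 280 days at 1.65% → €19000 × 1.65% × 280/365 = €240.4932
Total = €326.7740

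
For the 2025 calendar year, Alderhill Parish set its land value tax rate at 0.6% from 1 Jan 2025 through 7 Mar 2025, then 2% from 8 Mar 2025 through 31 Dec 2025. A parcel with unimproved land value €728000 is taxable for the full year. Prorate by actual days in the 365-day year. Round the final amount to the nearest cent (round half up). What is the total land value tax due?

1 Jan – 7 Mar 2025: 66 days at 0.6% → €728000 × 0.6% × 66/365 = €789.8301
8 Mar – 31 Dec 2025: 299 days at 2% → €728000 × 2% × 299/365 = €11927.2329
Total = €12717.0630

€12717.06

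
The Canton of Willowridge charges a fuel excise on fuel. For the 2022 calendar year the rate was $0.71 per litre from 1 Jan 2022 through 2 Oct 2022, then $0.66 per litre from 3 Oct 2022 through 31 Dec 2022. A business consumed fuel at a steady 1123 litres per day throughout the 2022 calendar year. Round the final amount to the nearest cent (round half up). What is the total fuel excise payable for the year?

$285971.95

1 Jan – 2 Oct 2022: 275 days × 1123 litres/day = 308,825 litres at $0.71/litre → $219265.75
3 Oct – 31 Dec 2022: 90 days × 1123 litres/day = 101,070 litres at $0.66/litre → $66706.20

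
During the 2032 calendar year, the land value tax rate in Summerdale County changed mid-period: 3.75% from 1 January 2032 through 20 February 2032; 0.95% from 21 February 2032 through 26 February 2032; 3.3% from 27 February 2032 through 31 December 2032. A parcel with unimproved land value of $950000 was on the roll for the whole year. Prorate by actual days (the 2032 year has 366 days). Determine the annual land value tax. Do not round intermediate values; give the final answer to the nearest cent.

1 January – 20 February 2032: 51 days at 3.75% → $950000 × 3.75% × 51/366 = $4964.1393
21 February – 26 February 2032: 6 days at 0.95% → $950000 × 0.95% × 6/366 = $147.9508
27 February – 31 December 2032: 309 days at 3.3% → $950000 × 3.3% × 309/366 = $26467.6230
Total = $31579.7131

$31579.71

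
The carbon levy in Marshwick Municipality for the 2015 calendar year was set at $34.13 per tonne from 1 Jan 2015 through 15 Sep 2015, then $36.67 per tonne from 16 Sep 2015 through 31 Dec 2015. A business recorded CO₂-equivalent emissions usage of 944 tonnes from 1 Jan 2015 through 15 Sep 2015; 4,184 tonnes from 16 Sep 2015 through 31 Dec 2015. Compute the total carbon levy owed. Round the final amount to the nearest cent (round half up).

1 Jan – 15 Sep 2015: 944 tonnes at $34.13/tonne → $32218.72
16 Sep – 31 Dec 2015: 4,184 tonnes at $36.67/tonne → $153427.28

$185646.00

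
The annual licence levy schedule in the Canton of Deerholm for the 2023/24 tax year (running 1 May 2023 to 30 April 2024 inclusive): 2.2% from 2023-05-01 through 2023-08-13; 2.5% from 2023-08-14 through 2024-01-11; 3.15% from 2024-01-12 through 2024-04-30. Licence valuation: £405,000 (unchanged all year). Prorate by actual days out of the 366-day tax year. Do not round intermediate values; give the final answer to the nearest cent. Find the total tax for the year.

2023-05-01 to 2023-08-13: 105 days at 2.2% → £405,000 × 2.2% × 105/366 = £2,556.1475
2023-08-14 to 2024-01-11: 151 days at 2.5% → £405,000 × 2.5% × 151/366 = £4,177.2541
2024-01-12 to 2024-04-30: 110 days at 3.15% → £405,000 × 3.15% × 110/366 = £3,834.2213
Total = £10,567.6230

£10,567.62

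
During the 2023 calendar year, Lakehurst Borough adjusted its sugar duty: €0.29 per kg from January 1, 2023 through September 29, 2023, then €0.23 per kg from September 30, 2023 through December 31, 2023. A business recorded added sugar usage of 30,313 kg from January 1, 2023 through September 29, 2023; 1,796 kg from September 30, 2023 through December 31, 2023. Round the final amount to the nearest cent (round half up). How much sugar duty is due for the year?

January 1 – September 29, 2023: 30,313 kg at €0.29/kg → €8,790.77
September 30 – December 31, 2023: 1,796 kg at €0.23/kg → €413.08

€9,203.85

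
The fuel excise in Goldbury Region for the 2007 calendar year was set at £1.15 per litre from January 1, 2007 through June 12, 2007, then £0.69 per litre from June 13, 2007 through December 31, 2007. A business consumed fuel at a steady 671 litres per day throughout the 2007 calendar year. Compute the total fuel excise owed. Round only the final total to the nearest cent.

January 1 – June 12, 2007: 163 days × 671 litres/day = 109,373 litres at £1.15/litre → £125,778.95
June 13 – December 31, 2007: 202 days × 671 litres/day = 135,542 litres at £0.69/litre → £93,523.98

£219,302.93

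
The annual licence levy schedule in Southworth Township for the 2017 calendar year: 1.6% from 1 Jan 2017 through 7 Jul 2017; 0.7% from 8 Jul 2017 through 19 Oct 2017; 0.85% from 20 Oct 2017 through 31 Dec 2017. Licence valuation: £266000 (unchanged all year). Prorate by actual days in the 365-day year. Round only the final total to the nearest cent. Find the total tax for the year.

1 Jan – 7 Jul 2017: 188 days at 1.6% → £266000 × 1.6% × 188/365 = £2192.1315
8 Jul – 19 Oct 2017: 104 days at 0.7% → £266000 × 0.7% × 104/365 = £530.5425
20 Oct – 31 Dec 2017: 73 days at 0.85% → £266000 × 0.85% × 73/365 = £452.2000
Total = £3174.8740

£3174.87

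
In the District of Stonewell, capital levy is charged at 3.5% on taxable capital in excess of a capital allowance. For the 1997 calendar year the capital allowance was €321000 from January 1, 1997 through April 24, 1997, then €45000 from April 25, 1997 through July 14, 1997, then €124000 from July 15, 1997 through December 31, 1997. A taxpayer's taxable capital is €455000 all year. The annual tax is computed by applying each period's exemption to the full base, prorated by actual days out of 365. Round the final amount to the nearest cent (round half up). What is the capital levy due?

January 1 – April 24, 1997: 114 days, exemption €321000 → (€455000 − €321000) × 3.5% × 114/365 = €1464.8219
April 25 – July 14, 1997: 81 days, exemption €45000 → (€455000 − €45000) × 3.5% × 81/365 = €3184.5205
July 15 – December 31, 1997: 170 days, exemption €124000 → (€455000 − €124000) × 3.5% × 170/365 = €5395.7534
Total = €10045.0959

€10045.10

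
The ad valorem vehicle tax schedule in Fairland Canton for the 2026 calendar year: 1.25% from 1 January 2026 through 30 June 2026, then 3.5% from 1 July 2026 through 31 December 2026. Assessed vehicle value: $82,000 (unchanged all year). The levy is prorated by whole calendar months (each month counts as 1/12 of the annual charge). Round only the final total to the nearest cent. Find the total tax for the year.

$1,947.50

1 January – 30 June 2026: 6 months at 1.25% → $82,000 × 1.25% × 6/12 = $512.5000
1 July – 31 December 2026: 6 months at 3.5% → $82,000 × 3.5% × 6/12 = $1,435.0000
Total = $1,947.5000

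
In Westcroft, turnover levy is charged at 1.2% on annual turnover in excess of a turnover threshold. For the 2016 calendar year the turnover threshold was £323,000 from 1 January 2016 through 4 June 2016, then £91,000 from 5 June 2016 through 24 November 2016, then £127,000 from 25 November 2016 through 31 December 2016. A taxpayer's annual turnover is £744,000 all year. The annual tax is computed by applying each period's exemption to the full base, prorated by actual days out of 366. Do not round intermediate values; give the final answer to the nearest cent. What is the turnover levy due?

1 January – 4 June 2016: 156 days, exemption £323,000 → (£744,000 − £323,000) × 1.2% × 156/366 = £2,153.3115
5 June – 24 November 2016: 173 days, exemption £91,000 → (£744,000 − £91,000) × 1.2% × 173/366 = £3,703.9016
25 November – 31 December 2016: 37 days, exemption £127,000 → (£744,000 − £127,000) × 1.2% × 37/366 = £748.4918
Total = £6,605.7049

£6,605.70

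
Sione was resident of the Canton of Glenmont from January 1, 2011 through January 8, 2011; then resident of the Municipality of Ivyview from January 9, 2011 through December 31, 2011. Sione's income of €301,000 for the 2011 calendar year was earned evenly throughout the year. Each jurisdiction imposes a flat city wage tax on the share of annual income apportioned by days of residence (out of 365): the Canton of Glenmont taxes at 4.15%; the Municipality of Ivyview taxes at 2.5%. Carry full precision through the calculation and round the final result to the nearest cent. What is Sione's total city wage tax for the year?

€7,633.85

The Canton of Glenmont, January 1 – January 8, 2011: 8 days → €301,000 × 4.15% × 8/365 = €273.7863
The Municipality of Ivyview, January 9 – December 31, 2011: 357 days → €301,000 × 2.5% × 357/365 = €7,360.0685
Total = €7,633.8548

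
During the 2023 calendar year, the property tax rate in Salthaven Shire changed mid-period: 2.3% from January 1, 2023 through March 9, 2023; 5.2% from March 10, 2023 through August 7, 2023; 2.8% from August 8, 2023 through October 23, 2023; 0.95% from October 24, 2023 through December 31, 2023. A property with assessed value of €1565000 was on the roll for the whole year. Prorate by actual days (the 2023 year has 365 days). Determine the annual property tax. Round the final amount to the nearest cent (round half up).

€52427.50

January 1 – March 9, 2023: 68 days at 2.3% → €1565000 × 2.3% × 68/365 = €6705.9178
March 10 – August 7, 2023: 151 days at 5.2% → €1565000 × 5.2% × 151/365 = €33666.7945
August 8 – October 23, 2023: 77 days at 2.8% → €1565000 × 2.8% × 77/365 = €9244.2192
October 24 – December 31, 2023: 69 days at 0.95% → €1565000 × 0.95% × 69/365 = €2810.5685
Total = €52427.5000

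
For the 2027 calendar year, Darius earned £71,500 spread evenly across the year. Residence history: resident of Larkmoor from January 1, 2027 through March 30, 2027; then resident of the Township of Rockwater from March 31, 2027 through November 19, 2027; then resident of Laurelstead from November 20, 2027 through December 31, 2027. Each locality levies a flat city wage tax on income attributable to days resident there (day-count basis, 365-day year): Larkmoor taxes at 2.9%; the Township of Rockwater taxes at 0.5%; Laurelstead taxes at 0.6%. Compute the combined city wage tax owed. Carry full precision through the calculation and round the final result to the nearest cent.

Larkmoor, January 1 – March 30, 2027: 89 days → £71,500 × 2.9% × 89/365 = £505.5932
The Township of Rockwater, March 31 – November 19, 2027: 234 days → £71,500 × 0.5% × 234/365 = £229.1918
Laurelstead, November 20 – December 31, 2027: 42 days → £71,500 × 0.6% × 42/365 = £49.3644
Total = £784.1493

£784.15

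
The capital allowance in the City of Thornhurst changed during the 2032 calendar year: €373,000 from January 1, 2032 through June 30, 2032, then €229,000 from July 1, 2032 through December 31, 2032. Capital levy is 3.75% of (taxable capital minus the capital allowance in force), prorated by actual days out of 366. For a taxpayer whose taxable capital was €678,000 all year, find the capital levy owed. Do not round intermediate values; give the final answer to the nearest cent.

€14,152.25

January 1 – June 30, 2032: 182 days, exemption €373,000 → (€678,000 − €373,000) × 3.75% × 182/366 = €5,687.5000
July 1 – December 31, 2032: 184 days, exemption €229,000 → (€678,000 − €229,000) × 3.75% × 184/366 = €8,464.7541
Total = €14,152.2541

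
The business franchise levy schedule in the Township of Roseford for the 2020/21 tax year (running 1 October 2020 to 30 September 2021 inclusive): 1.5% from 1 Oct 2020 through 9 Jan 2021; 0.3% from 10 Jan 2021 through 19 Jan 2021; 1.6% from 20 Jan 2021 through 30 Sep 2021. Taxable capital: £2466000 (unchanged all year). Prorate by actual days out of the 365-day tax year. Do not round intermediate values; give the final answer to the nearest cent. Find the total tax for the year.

£37895.33

1 Oct 2020 – 9 Jan 2021: 101 days at 1.5% → £2466000 × 1.5% × 101/365 = £10235.5890
10 Jan – 19 Jan 2021: 10 days at 0.3% → £2466000 × 0.3% × 10/365 = £202.6849
20 Jan – 30 Sep 2021: 254 days at 1.6% → £2466000 × 1.6% × 254/365 = £27457.0521
Total = £37895.3260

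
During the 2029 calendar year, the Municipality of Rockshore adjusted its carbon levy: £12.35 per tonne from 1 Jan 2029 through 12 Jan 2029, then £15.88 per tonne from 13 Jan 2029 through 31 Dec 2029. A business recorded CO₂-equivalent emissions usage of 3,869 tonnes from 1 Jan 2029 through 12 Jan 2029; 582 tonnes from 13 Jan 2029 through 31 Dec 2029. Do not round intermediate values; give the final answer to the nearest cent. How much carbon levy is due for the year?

£57024.31

1 Jan – 12 Jan 2029: 3,869 tonnes at £12.35/tonne → £47782.15
13 Jan – 31 Dec 2029: 582 tonnes at £15.88/tonne → £9242.16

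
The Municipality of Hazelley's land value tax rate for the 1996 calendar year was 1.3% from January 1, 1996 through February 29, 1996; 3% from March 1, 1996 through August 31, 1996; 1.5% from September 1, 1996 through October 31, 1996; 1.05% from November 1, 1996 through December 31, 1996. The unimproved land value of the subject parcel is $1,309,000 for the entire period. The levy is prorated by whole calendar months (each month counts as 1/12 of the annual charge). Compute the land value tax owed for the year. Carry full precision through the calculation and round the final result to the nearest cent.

$28,034.42

January 1 – February 29, 1996: 2 months at 1.3% → $1,309,000 × 1.3% × 2/12 = $2,836.1667
March 1 – August 31, 1996: 6 months at 3% → $1,309,000 × 3% × 6/12 = $19,635.0000
September 1 – October 31, 1996: 2 months at 1.5% → $1,309,000 × 1.5% × 2/12 = $3,272.5000
November 1 – December 31, 1996: 2 months at 1.05% → $1,309,000 × 1.05% × 2/12 = $2,290.7500
Total = $28,034.4167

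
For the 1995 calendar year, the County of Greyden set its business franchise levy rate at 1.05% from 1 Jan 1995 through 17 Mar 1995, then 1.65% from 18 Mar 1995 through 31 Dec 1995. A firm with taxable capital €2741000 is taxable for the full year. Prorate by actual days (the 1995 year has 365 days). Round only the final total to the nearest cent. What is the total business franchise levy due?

1 Jan – 17 Mar 1995: 76 days at 1.05% → €2741000 × 1.05% × 76/365 = €5992.6521
18 Mar – 31 Dec 1995: 289 days at 1.65% → €2741000 × 1.65% × 289/365 = €35809.4753
Total = €41802.1274

€41802.13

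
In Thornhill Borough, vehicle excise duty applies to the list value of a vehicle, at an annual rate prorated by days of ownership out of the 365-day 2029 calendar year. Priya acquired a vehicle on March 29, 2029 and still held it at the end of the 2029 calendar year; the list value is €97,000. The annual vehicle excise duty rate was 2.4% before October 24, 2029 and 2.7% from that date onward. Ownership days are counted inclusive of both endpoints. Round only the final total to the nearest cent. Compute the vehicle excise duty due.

March 29 – October 23, 2029: 209 days at 2.4% → €97,000 × 2.4% × 209/365 = €1,333.0192
October 24 – December 31, 2029: 69 days at 2.7% → €97,000 × 2.7% × 69/365 = €495.0986
Total = €1,828.1178

€1,828.12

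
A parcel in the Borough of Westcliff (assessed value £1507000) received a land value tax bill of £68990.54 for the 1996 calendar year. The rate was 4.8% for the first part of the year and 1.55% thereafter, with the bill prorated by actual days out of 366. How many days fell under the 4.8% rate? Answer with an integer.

Let d = days at the first rate; then 366 − d days at the second rate.
£1507000 × [4.8%·d + 1.55%·(366−d)] / 366 = £68990.54
Solving gives d = 341, so the new rate took effect on 7 Dec 1996.

341 days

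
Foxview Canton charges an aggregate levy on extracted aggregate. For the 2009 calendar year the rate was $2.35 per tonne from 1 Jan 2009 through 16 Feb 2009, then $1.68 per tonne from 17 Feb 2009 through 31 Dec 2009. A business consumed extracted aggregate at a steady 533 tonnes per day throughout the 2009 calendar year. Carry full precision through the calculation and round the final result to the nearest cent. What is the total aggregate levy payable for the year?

1 Jan – 16 Feb 2009: 47 days × 533 tonnes/day = 25,051 tonnes at $2.35/tonne → $58,869.85
17 Feb – 31 Dec 2009: 318 days × 533 tonnes/day = 169,494 tonnes at $1.68/tonne → $284,749.92

$343,619.77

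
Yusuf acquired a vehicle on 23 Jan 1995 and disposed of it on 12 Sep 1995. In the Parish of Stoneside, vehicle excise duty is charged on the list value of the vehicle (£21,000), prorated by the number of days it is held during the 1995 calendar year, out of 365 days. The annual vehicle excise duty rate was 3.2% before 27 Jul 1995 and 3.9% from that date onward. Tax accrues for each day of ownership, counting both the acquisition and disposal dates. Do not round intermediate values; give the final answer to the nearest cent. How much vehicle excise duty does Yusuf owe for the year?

23 Jan – 26 Jul 1995: 185 days at 3.2% → £21,000 × 3.2% × 185/365 = £340.6027
27 Jul – 12 Sep 1995: 48 days at 3.9% → £21,000 × 3.9% × 48/365 = £107.7041
Total = £448.3068

£448.31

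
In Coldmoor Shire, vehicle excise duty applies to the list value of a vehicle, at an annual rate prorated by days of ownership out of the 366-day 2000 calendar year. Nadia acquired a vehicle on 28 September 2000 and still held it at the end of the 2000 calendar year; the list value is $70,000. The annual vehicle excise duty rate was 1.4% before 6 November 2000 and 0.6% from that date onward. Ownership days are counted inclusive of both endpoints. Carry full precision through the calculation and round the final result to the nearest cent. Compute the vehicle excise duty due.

28 September – 5 November 2000: 39 days at 1.4% → $70,000 × 1.4% × 39/366 = $104.4262
6 November – 31 December 2000: 56 days at 0.6% → $70,000 × 0.6% × 56/366 = $64.2623
Total = $168.6885

$168.69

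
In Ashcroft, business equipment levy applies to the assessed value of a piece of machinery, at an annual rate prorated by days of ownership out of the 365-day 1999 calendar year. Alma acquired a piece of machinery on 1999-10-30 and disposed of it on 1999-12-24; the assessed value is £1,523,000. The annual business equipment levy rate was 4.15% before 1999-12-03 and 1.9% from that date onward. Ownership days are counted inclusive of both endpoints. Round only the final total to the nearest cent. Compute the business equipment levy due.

£7,631.69

1999-10-30 to 1999-12-02: 34 days at 4.15% → £1,523,000 × 4.15% × 34/365 = £5,887.5425
1999-12-03 to 1999-12-24: 22 days at 1.9% → £1,523,000 × 1.9% × 22/365 = £1,744.1479
Total = £7,631.6904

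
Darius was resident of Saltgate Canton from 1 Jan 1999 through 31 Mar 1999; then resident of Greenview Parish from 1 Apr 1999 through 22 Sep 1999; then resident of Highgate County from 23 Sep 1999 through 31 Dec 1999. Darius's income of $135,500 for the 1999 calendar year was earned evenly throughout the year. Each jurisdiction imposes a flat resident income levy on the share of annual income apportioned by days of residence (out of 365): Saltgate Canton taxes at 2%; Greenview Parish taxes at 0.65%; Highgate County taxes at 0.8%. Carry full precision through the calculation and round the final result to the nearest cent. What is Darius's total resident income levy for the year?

Saltgate Canton, 1 Jan – 31 Mar 1999: 90 days → $135,500 × 2% × 90/365 = $668.2192
Greenview Parish, 1 Apr – 22 Sep 1999: 175 days → $135,500 × 0.65% × 175/365 = $422.2774
Highgate County, 23 Sep – 31 Dec 1999: 100 days → $135,500 × 0.8% × 100/365 = $296.9863
Total = $1,387.4829

$1,387.48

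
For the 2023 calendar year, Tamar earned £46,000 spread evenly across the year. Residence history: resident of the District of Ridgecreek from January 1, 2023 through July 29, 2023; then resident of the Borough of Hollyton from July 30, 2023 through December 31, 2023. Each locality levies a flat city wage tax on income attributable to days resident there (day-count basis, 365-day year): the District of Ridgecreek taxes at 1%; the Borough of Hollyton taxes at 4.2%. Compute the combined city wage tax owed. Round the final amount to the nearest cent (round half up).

£1,085.10

The District of Ridgecreek, January 1 – July 29, 2023: 210 days → £46,000 × 1% × 210/365 = £264.6575
The Borough of Hollyton, July 30 – December 31, 2023: 155 days → £46,000 × 4.2% × 155/365 = £820.4384
Total = £1,085.0959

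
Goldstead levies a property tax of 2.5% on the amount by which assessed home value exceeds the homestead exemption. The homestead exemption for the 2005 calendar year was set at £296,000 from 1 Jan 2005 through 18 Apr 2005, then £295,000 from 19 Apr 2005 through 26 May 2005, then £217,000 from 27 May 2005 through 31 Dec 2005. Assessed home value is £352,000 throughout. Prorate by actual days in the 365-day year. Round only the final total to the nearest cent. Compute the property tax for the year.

1 Jan – 18 Apr 2005: 108 days, exemption £296,000 → (£352,000 − £296,000) × 2.5% × 108/365 = £414.2466
19 Apr – 26 May 2005: 38 days, exemption £295,000 → (£352,000 − £295,000) × 2.5% × 38/365 = £148.3562
27 May – 31 Dec 2005: 219 days, exemption £217,000 → (£352,000 − £217,000) × 2.5% × 219/365 = £2,025.0000
Total = £2,587.6027

£2,587.60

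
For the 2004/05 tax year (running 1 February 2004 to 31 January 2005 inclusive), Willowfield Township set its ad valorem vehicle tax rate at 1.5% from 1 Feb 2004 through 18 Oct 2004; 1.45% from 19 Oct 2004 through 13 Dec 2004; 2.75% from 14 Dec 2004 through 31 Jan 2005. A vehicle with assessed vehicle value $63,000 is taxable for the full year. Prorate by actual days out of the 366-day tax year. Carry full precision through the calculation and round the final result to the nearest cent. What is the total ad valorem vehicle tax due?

1 Feb – 18 Oct 2004: 261 days at 1.5% → $63,000 × 1.5% × 261/366 = $673.8934
19 Oct – 13 Dec 2004: 56 days at 1.45% → $63,000 × 1.45% × 56/366 = $139.7705
14 Dec 2004 – 31 Jan 2005: 49 days at 2.75% → $63,000 × 2.75% × 49/366 = $231.9467
Total = $1,045.6107

$1,045.61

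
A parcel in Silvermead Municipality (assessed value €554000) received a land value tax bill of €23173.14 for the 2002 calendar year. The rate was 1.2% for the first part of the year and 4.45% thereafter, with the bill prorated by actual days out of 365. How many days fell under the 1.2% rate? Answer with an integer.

Let d = days at the first rate; then 365 − d days at the second rate.
€554000 × [1.2%·d + 4.45%·(365−d)] / 365 = €23173.14
Solving gives d = 30, so the new rate took effect on January 31, 2002.

30 days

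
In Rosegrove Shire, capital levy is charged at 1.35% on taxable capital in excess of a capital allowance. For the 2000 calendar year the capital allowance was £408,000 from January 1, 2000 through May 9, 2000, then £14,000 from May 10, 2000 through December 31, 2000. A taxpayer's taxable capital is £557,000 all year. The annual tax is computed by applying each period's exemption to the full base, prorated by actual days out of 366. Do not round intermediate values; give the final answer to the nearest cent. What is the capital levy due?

£5,441.24

January 1 – May 9, 2000: 130 days, exemption £408,000 → (£557,000 − £408,000) × 1.35% × 130/366 = £714.4672
May 10 – December 31, 2000: 236 days, exemption £14,000 → (£557,000 − £14,000) × 1.35% × 236/366 = £4,726.7705
Total = £5,441.2377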